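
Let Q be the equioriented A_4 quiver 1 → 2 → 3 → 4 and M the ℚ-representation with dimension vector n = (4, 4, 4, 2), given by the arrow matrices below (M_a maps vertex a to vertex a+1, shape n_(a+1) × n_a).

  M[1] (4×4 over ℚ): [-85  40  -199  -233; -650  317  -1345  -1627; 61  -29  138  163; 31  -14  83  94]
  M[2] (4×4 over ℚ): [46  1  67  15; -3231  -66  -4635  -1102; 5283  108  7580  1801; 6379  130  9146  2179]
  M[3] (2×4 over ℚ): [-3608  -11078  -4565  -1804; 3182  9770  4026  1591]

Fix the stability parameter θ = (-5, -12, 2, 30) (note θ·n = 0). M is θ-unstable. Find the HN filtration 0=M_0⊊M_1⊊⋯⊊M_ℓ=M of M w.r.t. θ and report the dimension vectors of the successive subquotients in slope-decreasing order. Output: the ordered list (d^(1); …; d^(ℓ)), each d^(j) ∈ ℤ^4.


Via rank(M_{q-1}∘⋯∘M_p): M ≅ I[1,2], I[1,3]^2, I[1,4], I[3,4].
μ_θ-semistable layers: μ^(1)=30; μ^(2)=2; μ^(3)=-17/2

((0, 0, 0, 2); (0, 0, 4, 0); (4, 4, 0, 0))


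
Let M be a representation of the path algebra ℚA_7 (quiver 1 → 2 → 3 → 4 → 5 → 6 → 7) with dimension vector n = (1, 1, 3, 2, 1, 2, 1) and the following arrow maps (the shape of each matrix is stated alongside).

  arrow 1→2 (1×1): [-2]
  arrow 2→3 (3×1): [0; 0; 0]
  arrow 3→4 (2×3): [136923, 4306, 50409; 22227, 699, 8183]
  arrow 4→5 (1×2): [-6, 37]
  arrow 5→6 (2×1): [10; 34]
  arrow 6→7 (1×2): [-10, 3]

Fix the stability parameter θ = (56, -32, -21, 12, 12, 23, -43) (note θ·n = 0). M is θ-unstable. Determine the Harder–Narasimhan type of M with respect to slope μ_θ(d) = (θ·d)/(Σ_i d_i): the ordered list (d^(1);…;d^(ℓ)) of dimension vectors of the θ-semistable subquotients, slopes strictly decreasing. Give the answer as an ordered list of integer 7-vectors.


Interval decomposition of M: I[1,2], I[3,3], I[3,4], I[3,7], I[6,6].
HN type (ℓ=4): μ^(1)=23; μ^(2)=12; μ^(3)=1; μ^(4)=-21

((0, 0, 0, 0, 0, 1, 0); (1, 1, 0, 1, 0, 0, 0); (0, 0, 0, 1, 1, 1, 1); (0, 0, 3, 0, 0, 0, 0))


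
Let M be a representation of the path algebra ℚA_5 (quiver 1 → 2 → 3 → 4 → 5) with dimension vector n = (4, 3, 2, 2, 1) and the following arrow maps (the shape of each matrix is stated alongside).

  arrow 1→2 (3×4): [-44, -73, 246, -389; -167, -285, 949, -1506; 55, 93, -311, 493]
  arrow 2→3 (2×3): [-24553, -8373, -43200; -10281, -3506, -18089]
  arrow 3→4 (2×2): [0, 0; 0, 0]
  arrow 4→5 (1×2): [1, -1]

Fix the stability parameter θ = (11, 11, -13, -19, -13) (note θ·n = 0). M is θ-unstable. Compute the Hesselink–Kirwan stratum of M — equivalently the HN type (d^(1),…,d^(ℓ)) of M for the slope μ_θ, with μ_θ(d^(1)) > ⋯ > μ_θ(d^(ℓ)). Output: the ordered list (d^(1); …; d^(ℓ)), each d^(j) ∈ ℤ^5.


Via rank(M_{q-1}∘⋯∘M_p): M ≅ I[1,1], I[1,2], I[1,3]^2, I[4,4], I[4,5].
μ_θ-semistable layers: μ^(1)=11; μ^(2)=3; μ^(3)=-13; μ^(4)=-19

((2, 1, 0, 0, 0); (2, 2, 2, 0, 0); (0, 0, 0, 0, 1); (0, 0, 0, 2, 0))


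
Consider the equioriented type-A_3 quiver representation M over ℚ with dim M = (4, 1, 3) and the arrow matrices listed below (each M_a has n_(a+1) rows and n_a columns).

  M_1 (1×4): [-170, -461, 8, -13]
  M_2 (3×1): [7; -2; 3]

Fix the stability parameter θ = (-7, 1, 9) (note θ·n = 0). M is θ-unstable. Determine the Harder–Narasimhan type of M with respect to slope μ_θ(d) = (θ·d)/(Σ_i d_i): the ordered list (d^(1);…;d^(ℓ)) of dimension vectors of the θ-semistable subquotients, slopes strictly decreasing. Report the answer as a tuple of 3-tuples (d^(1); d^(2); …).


Via rank(M_{q-1}∘⋯∘M_p): M ≅ I[1,1]^3, I[1,3], I[3,3]^2.
μ_θ-semistable layers: μ^(1)=9; μ^(2)=1; μ^(3)=-7

((0, 0, 3); (0, 1, 0); (4, 0, 0))


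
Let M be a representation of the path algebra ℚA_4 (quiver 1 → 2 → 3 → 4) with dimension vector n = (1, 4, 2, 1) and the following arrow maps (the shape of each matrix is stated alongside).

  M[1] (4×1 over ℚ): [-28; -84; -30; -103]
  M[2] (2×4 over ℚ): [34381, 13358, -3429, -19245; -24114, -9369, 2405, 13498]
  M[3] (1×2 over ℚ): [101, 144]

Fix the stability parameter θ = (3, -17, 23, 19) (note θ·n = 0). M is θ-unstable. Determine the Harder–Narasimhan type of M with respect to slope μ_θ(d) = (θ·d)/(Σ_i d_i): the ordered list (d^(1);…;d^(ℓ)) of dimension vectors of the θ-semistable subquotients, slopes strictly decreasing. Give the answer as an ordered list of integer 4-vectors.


Interval decomposition of M: I[1,4], I[2,2]^2, I[2,3].
HN type (ℓ=4): μ^(1)=23; μ^(2)=21; μ^(3)=-7; μ^(4)=-17

((0, 0, 1, 0); (0, 0, 1, 1); (1, 1, 0, 0); (0, 3, 0, 0))


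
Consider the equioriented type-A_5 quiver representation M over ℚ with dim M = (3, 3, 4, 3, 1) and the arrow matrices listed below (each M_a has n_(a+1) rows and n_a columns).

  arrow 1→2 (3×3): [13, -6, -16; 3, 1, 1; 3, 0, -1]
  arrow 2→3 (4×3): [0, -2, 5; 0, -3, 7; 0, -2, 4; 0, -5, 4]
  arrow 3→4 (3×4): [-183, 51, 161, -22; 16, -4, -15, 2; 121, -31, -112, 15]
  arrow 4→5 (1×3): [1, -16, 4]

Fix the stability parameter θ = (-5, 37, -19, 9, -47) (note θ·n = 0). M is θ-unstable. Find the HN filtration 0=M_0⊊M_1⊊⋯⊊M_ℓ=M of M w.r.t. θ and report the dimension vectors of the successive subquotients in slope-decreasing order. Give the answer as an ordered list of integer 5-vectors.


Interval decomposition of M: I[1,2], I[1,3], I[1,5], I[3,4]^2.
HN type (ℓ=4): μ^(1)=37; μ^(2)=9; μ^(3)=-5; μ^(4)=-19

((0, 1, 0, 0, 0); (0, 1, 1, 2, 0); (3, 1, 1, 1, 1); (0, 0, 2, 0, 0))


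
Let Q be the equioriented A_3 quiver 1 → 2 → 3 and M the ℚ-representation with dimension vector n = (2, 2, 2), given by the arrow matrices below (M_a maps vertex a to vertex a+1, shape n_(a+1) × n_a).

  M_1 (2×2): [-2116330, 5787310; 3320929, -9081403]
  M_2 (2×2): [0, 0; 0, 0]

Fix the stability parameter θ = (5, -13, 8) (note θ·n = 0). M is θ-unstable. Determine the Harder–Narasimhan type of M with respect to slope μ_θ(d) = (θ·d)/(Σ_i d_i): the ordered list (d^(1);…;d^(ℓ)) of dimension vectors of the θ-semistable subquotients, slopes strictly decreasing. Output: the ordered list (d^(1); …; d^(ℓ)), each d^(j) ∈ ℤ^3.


Interval decomposition of M: I[1,1], I[1,2], I[2,2], I[3,3]^2.
HN type (ℓ=4): μ^(1)=8; μ^(2)=5; μ^(3)=-4; μ^(4)=-13

((0, 0, 2); (1, 0, 0); (1, 1, 0); (0, 1, 0))


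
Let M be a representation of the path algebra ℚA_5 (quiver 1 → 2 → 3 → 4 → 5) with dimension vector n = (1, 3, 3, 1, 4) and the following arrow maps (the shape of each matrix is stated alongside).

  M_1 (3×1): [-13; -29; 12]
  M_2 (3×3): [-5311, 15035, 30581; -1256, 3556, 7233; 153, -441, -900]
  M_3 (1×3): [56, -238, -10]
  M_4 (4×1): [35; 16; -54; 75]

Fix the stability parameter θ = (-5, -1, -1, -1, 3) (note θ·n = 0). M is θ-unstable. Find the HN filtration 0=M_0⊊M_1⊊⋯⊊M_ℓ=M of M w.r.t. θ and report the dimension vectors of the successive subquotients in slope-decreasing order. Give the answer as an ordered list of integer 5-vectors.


Via rank(M_{q-1}∘⋯∘M_p): M ≅ I[1,2], I[2,3], I[2,5], I[3,3], I[5,5]^3.
μ_θ-semistable layers: μ^(1)=3; μ^(2)=-1; μ^(3)=-5

((0, 0, 0, 0, 4); (0, 3, 3, 1, 0); (1, 0, 0, 0, 0))


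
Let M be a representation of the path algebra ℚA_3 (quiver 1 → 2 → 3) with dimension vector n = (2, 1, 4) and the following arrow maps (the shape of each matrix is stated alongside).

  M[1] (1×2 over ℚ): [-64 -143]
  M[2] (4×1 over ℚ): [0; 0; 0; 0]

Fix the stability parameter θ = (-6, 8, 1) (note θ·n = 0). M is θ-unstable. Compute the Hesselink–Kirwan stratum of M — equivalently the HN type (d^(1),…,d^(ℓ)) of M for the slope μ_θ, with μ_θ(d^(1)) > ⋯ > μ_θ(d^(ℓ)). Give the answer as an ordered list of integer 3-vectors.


Via rank(M_{q-1}∘⋯∘M_p): M ≅ I[1,1], I[1,2], I[3,3]^4.
μ_θ-semistable layers: μ^(1)=8; μ^(2)=1; μ^(3)=-6

((0, 1, 0); (0, 0, 4); (2, 0, 0))


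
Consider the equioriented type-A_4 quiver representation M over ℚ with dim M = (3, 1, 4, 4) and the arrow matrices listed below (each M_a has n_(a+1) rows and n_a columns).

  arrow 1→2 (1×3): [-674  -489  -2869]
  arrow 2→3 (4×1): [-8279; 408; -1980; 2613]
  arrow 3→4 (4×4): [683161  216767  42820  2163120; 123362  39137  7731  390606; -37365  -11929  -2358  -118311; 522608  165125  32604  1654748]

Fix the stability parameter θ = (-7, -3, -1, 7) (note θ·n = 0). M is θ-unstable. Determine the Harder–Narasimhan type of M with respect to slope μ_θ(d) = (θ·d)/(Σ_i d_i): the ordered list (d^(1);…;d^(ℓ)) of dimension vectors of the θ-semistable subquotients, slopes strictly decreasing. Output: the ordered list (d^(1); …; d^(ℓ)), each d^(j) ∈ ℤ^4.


Barcode: M ≅ I[1,1]^2, I[1,4], I[3,4]^3. HN layers by μ_θ (4 steps, strictly decreasing):
  μ^(1)=7; μ^(2)=-1; μ^(3)=-3; μ^(4)=-7

((0, 0, 0, 4); (0, 0, 4, 0); (0, 1, 0, 0); (3, 0, 0, 0))


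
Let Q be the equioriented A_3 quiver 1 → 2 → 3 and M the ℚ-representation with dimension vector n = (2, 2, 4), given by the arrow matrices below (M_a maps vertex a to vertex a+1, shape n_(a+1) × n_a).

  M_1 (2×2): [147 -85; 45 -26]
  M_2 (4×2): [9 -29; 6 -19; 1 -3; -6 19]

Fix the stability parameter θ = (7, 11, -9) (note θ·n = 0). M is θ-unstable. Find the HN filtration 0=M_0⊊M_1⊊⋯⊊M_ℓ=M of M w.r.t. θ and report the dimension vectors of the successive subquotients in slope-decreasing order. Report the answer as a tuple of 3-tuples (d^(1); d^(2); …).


Barcode: M ≅ I[1,3]^2, I[3,3]^2. HN layers by μ_θ (2 steps, strictly decreasing):
  μ^(1)=3; μ^(2)=-9

((2, 2, 2); (0, 0, 2))


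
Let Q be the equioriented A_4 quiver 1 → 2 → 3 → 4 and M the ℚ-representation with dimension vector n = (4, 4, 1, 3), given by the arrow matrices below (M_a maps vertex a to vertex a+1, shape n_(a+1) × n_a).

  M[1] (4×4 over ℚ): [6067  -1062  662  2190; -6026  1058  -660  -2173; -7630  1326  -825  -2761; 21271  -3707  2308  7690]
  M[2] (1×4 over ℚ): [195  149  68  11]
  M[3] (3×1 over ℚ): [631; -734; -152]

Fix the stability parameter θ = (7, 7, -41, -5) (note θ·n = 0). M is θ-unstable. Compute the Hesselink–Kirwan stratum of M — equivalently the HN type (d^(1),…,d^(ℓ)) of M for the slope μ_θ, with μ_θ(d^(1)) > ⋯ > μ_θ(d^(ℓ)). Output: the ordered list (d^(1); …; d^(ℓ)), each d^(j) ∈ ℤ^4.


Barcode: M ≅ I[1,2]^3, I[1,4], I[4,4]^2. HN layers by μ_θ (3 steps, strictly decreasing):
  μ^(1)=7; μ^(2)=-5; μ^(3)=-9

((3, 3, 0, 0); (0, 0, 0, 3); (1, 1, 1, 0))


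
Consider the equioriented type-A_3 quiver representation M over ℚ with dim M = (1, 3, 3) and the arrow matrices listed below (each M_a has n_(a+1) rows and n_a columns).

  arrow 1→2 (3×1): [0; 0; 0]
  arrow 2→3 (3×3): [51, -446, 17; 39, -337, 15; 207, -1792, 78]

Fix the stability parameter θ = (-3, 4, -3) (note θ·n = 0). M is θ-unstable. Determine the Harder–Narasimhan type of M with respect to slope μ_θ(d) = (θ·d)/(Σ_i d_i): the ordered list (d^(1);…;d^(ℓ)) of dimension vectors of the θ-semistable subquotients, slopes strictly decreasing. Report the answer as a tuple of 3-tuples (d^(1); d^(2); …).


Barcode: M ≅ I[1,1], I[2,3]^3. HN layers by μ_θ (2 steps, strictly decreasing):
  μ^(1)=1/2; μ^(2)=-3

((0, 3, 3); (1, 0, 0))


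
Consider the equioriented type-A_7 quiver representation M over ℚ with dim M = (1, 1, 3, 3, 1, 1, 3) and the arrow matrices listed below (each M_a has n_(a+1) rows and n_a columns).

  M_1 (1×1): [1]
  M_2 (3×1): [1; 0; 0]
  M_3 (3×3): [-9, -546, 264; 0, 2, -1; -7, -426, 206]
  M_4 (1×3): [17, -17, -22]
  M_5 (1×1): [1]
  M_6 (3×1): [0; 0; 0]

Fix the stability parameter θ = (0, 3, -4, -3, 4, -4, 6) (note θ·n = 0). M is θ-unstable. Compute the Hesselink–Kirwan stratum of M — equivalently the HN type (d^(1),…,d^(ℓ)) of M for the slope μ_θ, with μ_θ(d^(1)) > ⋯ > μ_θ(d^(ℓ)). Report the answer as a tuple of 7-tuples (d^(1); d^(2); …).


Barcode: M ≅ I[1,6], I[3,3], I[3,4], I[4,4], I[7,7]^3. HN layers by μ_θ (5 steps, strictly decreasing):
  μ^(1)=6; μ^(2)=0; μ^(3)=-1; μ^(4)=-3; μ^(5)=-4

((0, 0, 0, 0, 0, 0, 3); (0, 0, 0, 0, 1, 1, 0); (1, 1, 1, 1, 0, 0, 0); (0, 0, 0, 2, 0, 0, 0); (0, 0, 2, 0, 0, 0, 0))


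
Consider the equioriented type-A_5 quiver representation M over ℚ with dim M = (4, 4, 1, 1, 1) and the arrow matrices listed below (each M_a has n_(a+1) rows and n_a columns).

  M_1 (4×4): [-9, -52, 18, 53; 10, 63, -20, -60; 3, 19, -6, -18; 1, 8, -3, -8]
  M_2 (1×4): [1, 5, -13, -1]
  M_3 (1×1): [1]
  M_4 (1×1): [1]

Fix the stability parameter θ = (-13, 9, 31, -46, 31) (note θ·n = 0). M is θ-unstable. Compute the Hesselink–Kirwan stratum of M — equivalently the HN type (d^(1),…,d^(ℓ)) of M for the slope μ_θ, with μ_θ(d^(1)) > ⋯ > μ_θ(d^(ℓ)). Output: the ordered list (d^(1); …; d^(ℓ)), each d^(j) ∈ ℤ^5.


Interval decomposition of M: I[1,2]^3, I[1,5].
HN type (ℓ=4): μ^(1)=31; μ^(2)=9; μ^(3)=-2; μ^(4)=-13

((0, 0, 0, 0, 1); (0, 3, 0, 0, 0); (0, 1, 1, 1, 0); (4, 0, 0, 0, 0))


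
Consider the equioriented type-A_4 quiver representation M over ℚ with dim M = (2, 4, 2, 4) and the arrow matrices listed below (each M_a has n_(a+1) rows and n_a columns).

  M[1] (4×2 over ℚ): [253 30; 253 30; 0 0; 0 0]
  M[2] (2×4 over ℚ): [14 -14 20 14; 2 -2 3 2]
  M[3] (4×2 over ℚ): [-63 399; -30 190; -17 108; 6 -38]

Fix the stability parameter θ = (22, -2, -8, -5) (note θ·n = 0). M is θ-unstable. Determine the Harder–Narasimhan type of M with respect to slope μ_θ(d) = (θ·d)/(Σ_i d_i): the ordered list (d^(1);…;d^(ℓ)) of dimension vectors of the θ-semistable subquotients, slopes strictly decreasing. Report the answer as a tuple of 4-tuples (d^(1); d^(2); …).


Barcode: M ≅ I[1,1], I[1,2], I[2,2], I[2,4]^2, I[4,4]^2. HN layers by μ_θ (4 steps, strictly decreasing):
  μ^(1)=22; μ^(2)=10; μ^(3)=-2; μ^(4)=-5

((1, 0, 0, 0); (1, 1, 0, 0); (0, 1, 0, 0); (0, 2, 2, 4))


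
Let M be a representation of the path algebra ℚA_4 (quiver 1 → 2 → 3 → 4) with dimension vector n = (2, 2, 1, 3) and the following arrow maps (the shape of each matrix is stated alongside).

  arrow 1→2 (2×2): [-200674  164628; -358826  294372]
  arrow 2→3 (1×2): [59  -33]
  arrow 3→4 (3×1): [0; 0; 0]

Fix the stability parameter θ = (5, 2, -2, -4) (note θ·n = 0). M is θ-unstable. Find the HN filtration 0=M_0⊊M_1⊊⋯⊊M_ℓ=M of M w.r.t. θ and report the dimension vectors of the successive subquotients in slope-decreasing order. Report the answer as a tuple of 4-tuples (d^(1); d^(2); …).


Via rank(M_{q-1}∘⋯∘M_p): M ≅ I[1,1], I[1,3], I[2,2], I[4,4]^3.
μ_θ-semistable layers: μ^(1)=5; μ^(2)=2; μ^(3)=5/3; μ^(4)=-4

((1, 0, 0, 0); (0, 1, 0, 0); (1, 1, 1, 0); (0, 0, 0, 3))


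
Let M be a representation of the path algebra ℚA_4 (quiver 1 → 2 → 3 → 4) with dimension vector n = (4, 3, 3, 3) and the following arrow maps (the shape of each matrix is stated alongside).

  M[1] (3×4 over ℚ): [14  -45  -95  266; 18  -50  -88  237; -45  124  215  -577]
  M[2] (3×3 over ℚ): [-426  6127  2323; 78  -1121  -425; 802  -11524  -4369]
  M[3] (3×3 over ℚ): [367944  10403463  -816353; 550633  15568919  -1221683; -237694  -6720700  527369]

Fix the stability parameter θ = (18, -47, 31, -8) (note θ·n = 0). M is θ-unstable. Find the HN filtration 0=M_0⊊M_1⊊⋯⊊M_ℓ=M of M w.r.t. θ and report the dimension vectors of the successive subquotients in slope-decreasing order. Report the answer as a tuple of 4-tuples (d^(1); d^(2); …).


Interval decomposition of M: I[1,1], I[1,2], I[1,4]^2, I[3,4].
HN type (ℓ=3): μ^(1)=18; μ^(2)=23/2; μ^(3)=-29/2

((1, 0, 0, 0); (0, 0, 3, 3); (3, 3, 0, 0))


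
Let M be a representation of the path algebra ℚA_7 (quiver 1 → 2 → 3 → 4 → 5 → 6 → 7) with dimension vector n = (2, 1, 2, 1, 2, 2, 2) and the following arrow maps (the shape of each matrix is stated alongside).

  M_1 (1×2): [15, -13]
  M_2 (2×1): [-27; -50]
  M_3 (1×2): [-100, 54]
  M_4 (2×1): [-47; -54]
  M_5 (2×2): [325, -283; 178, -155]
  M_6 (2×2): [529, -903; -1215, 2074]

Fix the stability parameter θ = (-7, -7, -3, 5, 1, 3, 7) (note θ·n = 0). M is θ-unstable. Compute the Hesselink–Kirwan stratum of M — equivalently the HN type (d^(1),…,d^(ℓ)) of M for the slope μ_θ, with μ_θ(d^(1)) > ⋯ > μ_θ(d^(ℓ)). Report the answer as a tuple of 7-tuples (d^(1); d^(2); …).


Interval decomposition of M: I[1,1], I[1,3], I[3,7], I[5,7].
HN type (ℓ=5): μ^(1)=7; μ^(2)=3; μ^(3)=1; μ^(4)=-3; μ^(5)=-7

((0, 0, 0, 0, 0, 0, 2); (0, 0, 0, 1, 1, 2, 0); (0, 0, 0, 0, 1, 0, 0); (0, 0, 2, 0, 0, 0, 0); (2, 1, 0, 0, 0, 0, 0))


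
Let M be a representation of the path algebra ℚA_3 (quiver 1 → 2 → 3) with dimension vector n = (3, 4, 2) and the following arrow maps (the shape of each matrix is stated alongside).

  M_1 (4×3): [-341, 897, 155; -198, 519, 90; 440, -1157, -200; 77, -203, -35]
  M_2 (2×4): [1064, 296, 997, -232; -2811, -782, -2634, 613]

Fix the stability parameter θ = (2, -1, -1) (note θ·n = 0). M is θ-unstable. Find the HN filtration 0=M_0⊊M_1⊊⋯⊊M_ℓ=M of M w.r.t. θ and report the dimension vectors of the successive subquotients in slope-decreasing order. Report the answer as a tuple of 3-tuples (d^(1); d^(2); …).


Interval decomposition of M: I[1,1], I[1,3]^2, I[2,2]^2.
HN type (ℓ=3): μ^(1)=2; μ^(2)=0; μ^(3)=-1

((1, 0, 0); (2, 2, 2); (0, 2, 0))


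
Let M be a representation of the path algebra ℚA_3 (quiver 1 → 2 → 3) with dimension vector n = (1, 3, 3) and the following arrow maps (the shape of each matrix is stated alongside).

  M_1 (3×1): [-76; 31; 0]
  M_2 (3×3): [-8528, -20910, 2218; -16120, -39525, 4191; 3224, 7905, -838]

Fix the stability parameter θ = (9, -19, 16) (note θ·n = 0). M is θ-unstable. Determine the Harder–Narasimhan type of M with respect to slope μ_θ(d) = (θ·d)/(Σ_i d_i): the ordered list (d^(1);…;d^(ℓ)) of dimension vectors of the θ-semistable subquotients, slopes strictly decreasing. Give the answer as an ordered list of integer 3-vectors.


Via rank(M_{q-1}∘⋯∘M_p): M ≅ I[1,3], I[2,2], I[2,3], I[3,3].
μ_θ-semistable layers: μ^(1)=16; μ^(2)=-5; μ^(3)=-19

((0, 0, 3); (1, 1, 0); (0, 2, 0))


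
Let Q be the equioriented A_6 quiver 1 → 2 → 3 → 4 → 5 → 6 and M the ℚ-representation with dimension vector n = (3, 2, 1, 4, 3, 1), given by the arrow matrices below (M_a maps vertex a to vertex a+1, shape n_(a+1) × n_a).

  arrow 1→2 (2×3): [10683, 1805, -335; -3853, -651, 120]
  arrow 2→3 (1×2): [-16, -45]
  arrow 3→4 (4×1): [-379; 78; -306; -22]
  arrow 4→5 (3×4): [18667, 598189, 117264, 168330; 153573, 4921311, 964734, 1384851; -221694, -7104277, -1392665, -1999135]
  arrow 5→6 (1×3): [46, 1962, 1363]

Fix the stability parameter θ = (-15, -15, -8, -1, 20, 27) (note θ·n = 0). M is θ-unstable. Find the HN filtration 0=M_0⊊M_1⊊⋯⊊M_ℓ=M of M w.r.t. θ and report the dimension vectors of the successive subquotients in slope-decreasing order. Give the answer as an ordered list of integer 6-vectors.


Interval decomposition of M: I[1,1], I[1,2], I[1,5], I[4,4], I[4,5], I[4,6].
HN type (ℓ=5): μ^(1)=27; μ^(2)=20; μ^(3)=-1; μ^(4)=-8; μ^(5)=-15

((0, 0, 0, 0, 0, 1); (0, 0, 0, 0, 3, 0); (0, 0, 0, 4, 0, 0); (0, 0, 1, 0, 0, 0); (3, 2, 0, 0, 0, 0))


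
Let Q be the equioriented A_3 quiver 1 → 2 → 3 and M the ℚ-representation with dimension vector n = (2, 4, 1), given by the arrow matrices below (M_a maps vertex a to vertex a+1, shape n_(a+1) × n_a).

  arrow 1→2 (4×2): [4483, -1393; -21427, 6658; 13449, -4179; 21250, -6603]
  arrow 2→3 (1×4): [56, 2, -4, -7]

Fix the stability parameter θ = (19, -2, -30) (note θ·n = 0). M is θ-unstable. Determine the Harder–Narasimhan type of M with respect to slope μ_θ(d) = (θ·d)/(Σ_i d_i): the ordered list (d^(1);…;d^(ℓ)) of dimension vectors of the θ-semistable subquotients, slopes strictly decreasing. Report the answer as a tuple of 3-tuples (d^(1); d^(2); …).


Via rank(M_{q-1}∘⋯∘M_p): M ≅ I[1,2], I[1,3], I[2,2]^2.
μ_θ-semistable layers: μ^(1)=17/2; μ^(2)=-2; μ^(3)=-13/3

((1, 1, 0); (0, 2, 0); (1, 1, 1))


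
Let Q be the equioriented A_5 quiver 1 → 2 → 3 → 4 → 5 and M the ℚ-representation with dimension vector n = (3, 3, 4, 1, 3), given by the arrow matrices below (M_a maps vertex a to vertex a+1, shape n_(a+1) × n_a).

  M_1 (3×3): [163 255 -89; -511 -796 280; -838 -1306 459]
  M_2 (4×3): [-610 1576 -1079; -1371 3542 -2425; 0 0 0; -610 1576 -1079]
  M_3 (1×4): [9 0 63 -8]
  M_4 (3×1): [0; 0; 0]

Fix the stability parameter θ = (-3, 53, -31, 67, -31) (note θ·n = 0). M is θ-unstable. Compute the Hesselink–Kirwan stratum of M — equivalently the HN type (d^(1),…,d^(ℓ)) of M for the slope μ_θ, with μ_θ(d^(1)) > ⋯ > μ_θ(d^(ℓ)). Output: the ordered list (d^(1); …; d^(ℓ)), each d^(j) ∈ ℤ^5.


Interval decomposition of M: I[1,2], I[1,3], I[1,4], I[3,3]^2, I[5,5]^3.
HN type (ℓ=5): μ^(1)=67; μ^(2)=53; μ^(3)=11; μ^(4)=-3; μ^(5)=-31

((0, 0, 0, 1, 0); (0, 1, 0, 0, 0); (0, 2, 2, 0, 0); (3, 0, 0, 0, 0); (0, 0, 2, 0, 3))


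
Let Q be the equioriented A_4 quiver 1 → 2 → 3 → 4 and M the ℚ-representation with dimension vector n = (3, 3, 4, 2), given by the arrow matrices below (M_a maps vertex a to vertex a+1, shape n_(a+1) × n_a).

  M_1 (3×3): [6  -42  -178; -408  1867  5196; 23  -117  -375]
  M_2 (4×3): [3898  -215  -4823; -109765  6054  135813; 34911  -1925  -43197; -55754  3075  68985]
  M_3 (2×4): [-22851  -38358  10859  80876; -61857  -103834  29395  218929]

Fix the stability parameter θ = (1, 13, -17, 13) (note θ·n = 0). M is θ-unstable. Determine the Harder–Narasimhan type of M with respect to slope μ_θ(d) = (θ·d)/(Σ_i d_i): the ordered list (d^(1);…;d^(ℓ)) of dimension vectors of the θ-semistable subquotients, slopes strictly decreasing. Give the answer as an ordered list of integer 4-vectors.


Interval decomposition of M: I[1,3], I[1,4]^2, I[3,3].
HN type (ℓ=3): μ^(1)=13; μ^(2)=-1; μ^(3)=-17

((0, 0, 0, 2); (3, 3, 3, 0); (0, 0, 1, 0))


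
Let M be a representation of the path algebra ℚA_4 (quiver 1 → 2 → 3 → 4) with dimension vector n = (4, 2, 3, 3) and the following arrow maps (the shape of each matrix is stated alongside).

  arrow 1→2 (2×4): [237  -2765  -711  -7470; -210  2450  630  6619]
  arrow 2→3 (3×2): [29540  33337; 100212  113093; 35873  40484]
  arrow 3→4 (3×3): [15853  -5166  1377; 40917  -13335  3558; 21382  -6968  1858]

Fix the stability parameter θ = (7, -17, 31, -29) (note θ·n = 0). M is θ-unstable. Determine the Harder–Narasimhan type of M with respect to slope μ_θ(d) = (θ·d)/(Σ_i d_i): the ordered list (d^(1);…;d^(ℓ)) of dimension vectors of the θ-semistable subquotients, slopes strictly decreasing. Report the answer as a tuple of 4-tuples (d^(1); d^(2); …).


Barcode: M ≅ I[1,1]^2, I[1,3], I[1,4], I[3,4], I[4,4]. HN layers by μ_θ (5 steps, strictly decreasing):
  μ^(1)=31; μ^(2)=7; μ^(3)=1; μ^(4)=-5; μ^(5)=-29

((0, 0, 1, 0); (2, 0, 0, 0); (0, 0, 2, 2); (2, 2, 0, 0); (0, 0, 0, 1))


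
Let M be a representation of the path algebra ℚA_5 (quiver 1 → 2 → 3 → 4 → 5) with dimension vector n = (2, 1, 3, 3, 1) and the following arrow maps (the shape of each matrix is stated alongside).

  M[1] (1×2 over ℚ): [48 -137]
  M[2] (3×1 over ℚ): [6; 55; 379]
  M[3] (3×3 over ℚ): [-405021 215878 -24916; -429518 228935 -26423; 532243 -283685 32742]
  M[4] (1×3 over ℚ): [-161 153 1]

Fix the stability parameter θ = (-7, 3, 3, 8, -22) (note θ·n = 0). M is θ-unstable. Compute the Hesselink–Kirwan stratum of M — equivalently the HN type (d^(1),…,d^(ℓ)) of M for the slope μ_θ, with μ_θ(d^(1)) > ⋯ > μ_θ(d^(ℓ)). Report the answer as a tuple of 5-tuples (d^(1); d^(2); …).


Via rank(M_{q-1}∘⋯∘M_p): M ≅ I[1,1], I[1,5], I[3,4]^2.
μ_θ-semistable layers: μ^(1)=8; μ^(2)=3; μ^(3)=-2; μ^(4)=-7

((0, 0, 0, 2, 0); (0, 0, 2, 0, 0); (0, 1, 1, 1, 1); (2, 0, 0, 0, 0))


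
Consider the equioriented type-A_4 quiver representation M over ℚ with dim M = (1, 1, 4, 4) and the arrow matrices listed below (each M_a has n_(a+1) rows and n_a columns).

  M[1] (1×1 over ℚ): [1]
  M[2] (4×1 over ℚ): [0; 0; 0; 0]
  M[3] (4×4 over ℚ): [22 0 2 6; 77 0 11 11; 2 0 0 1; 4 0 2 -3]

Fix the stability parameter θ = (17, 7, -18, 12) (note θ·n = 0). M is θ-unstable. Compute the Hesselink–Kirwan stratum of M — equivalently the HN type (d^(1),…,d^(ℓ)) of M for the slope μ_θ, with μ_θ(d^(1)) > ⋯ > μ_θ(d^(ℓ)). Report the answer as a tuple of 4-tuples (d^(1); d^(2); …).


Interval decomposition of M: I[1,2], I[3,3]^2, I[3,4]^2, I[4,4]^2.
HN type (ℓ=2): μ^(1)=12; μ^(2)=-18

((1, 1, 0, 4); (0, 0, 4, 0))


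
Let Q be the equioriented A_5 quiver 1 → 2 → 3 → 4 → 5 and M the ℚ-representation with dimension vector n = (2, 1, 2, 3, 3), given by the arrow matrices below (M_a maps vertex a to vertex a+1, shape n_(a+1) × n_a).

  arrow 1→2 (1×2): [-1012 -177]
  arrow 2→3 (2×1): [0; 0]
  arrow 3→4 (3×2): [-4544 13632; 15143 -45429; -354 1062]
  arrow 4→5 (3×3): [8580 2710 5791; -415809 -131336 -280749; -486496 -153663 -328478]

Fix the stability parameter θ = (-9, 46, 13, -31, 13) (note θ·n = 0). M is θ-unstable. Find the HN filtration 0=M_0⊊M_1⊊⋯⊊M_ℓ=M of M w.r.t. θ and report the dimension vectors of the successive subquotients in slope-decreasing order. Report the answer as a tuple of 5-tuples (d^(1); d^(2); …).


Barcode: M ≅ I[1,1], I[1,2], I[3,3], I[3,5], I[4,5]^2. HN layers by μ_θ (4 steps, strictly decreasing):
  μ^(1)=46; μ^(2)=13; μ^(3)=-9; μ^(4)=-31

((0, 1, 0, 0, 0); (0, 0, 1, 0, 3); (2, 0, 1, 1, 0); (0, 0, 0, 2, 0))


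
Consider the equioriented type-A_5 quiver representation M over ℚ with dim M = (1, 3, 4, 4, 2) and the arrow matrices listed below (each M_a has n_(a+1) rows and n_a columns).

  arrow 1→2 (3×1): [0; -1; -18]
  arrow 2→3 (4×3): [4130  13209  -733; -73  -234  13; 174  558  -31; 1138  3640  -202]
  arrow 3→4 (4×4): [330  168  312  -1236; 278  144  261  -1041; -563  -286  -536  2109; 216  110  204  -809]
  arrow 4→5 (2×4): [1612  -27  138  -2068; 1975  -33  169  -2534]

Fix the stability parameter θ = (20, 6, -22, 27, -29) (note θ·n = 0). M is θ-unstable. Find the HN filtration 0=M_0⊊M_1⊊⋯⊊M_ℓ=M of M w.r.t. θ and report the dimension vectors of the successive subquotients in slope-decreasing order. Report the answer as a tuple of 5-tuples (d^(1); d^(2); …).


Barcode: M ≅ I[1,5], I[2,3], I[2,5], I[3,4], I[4,4]. HN layers by μ_θ (5 steps, strictly decreasing):
  μ^(1)=27; μ^(2)=2/5; μ^(3)=-1; μ^(4)=-8; μ^(5)=-22

((0, 0, 0, 2, 0); (1, 1, 1, 1, 1); (0, 0, 0, 1, 1); (0, 2, 2, 0, 0); (0, 0, 1, 0, 0))


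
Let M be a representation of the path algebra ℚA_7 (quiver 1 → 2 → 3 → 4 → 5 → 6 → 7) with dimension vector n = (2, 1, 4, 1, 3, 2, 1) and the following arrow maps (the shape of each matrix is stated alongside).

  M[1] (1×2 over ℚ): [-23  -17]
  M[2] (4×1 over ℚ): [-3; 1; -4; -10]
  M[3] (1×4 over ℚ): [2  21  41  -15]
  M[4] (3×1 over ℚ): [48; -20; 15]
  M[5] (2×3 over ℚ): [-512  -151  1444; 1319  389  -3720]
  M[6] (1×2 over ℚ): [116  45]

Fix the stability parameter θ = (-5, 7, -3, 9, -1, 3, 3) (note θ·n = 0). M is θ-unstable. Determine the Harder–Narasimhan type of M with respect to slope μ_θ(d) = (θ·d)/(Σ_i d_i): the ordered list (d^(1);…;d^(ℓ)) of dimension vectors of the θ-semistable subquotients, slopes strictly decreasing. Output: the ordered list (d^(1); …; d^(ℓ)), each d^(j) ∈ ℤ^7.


Interval decomposition of M: I[1,1], I[1,7], I[3,3]^3, I[5,5], I[5,6].
HN type (ℓ=6): μ^(1)=7/2; μ^(2)=3; μ^(3)=2; μ^(4)=-1; μ^(5)=-3; μ^(6)=-5

((0, 0, 0, 1, 1, 1, 1); (0, 0, 0, 0, 0, 1, 0); (0, 1, 1, 0, 0, 0, 0); (0, 0, 0, 0, 2, 0, 0); (0, 0, 3, 0, 0, 0, 0); (2, 0, 0, 0, 0, 0, 0))


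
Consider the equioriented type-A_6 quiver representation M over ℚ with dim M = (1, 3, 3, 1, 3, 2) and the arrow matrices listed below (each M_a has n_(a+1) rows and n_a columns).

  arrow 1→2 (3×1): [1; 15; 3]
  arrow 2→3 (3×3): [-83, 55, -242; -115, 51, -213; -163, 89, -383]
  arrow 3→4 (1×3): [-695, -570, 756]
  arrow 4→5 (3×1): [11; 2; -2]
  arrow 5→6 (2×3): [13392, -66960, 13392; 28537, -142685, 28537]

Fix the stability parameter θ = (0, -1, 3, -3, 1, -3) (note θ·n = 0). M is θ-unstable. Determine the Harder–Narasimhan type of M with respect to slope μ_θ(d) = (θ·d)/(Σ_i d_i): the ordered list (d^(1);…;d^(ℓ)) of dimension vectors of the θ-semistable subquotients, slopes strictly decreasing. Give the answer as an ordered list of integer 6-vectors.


Via rank(M_{q-1}∘⋯∘M_p): M ≅ I[1,6], I[2,3]^2, I[5,5]^2, I[6,6].
μ_θ-semistable layers: μ^(1)=3; μ^(2)=1; μ^(3)=-1/2; μ^(4)=-1; μ^(5)=-3

((0, 0, 2, 0, 0, 0); (0, 0, 0, 0, 2, 0); (1, 1, 1, 1, 1, 1); (0, 2, 0, 0, 0, 0); (0, 0, 0, 0, 0, 1))


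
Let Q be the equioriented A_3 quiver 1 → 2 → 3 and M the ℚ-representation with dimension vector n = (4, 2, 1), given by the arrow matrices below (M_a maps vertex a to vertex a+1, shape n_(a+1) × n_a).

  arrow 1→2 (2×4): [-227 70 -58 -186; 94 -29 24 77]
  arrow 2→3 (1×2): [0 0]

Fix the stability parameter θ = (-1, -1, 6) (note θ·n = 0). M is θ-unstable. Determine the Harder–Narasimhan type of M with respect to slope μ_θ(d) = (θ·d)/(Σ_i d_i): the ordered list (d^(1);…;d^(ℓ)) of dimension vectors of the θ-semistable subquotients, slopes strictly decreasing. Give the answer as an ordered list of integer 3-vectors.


Barcode: M ≅ I[1,1]^2, I[1,2]^2, I[3,3]. HN layers by μ_θ (2 steps, strictly decreasing):
  μ^(1)=6; μ^(2)=-1

((0, 0, 1); (4, 2, 0))


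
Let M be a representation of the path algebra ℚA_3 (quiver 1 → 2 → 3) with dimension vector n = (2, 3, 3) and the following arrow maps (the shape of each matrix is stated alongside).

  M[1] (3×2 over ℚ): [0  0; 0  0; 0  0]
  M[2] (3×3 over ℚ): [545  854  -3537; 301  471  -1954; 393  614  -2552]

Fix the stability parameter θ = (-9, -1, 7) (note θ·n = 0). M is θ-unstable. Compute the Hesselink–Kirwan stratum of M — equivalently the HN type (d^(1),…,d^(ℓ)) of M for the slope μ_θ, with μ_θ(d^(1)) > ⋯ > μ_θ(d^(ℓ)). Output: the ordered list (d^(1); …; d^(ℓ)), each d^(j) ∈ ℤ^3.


Via rank(M_{q-1}∘⋯∘M_p): M ≅ I[1,1]^2, I[2,3]^3.
μ_θ-semistable layers: μ^(1)=7; μ^(2)=-1; μ^(3)=-9

((0, 0, 3); (0, 3, 0); (2, 0, 0))


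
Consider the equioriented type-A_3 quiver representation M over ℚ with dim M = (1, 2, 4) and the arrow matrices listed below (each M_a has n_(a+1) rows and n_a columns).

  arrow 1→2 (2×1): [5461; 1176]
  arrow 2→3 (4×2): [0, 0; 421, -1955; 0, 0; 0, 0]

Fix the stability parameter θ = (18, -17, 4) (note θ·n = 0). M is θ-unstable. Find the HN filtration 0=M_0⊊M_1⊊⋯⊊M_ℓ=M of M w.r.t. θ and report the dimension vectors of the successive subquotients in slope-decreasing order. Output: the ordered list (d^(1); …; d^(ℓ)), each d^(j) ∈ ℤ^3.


Interval decomposition of M: I[1,3], I[2,2], I[3,3]^3.
HN type (ℓ=3): μ^(1)=4; μ^(2)=1/2; μ^(3)=-17

((0, 0, 4); (1, 1, 0); (0, 1, 0))


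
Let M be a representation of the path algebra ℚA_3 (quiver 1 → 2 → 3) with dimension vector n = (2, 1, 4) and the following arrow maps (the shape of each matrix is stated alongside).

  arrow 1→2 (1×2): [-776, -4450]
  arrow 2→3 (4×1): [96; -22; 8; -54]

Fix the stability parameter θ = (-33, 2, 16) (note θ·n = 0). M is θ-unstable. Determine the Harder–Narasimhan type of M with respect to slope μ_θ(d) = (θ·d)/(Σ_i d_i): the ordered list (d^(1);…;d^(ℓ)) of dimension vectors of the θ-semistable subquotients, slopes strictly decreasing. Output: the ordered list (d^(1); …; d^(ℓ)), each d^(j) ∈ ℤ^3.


Via rank(M_{q-1}∘⋯∘M_p): M ≅ I[1,1], I[1,3], I[3,3]^3.
μ_θ-semistable layers: μ^(1)=16; μ^(2)=2; μ^(3)=-33

((0, 0, 4); (0, 1, 0); (2, 0, 0))


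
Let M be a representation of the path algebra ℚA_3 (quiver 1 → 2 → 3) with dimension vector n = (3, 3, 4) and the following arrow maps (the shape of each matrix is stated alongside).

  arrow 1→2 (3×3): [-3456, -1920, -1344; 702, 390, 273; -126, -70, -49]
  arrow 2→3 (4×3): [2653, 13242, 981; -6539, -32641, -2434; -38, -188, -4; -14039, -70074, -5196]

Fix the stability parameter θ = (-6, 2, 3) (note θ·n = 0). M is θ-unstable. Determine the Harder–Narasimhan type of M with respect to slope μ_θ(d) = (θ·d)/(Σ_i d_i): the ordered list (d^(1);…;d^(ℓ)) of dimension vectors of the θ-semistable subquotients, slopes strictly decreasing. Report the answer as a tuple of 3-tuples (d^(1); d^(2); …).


Via rank(M_{q-1}∘⋯∘M_p): M ≅ I[1,1]^2, I[1,3], I[2,3]^2, I[3,3].
μ_θ-semistable layers: μ^(1)=3; μ^(2)=2; μ^(3)=-6

((0, 0, 4); (0, 3, 0); (3, 0, 0))


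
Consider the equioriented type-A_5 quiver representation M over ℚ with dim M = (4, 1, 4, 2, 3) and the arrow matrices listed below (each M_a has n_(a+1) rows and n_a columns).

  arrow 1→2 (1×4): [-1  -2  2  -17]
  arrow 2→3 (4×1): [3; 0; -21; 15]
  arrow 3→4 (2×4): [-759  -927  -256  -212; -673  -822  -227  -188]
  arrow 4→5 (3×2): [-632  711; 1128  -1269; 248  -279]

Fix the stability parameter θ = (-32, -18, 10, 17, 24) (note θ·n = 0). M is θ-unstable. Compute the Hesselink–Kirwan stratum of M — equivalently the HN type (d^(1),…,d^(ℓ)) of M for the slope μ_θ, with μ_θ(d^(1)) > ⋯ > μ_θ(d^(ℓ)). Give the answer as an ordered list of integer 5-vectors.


Via rank(M_{q-1}∘⋯∘M_p): M ≅ I[1,1]^3, I[1,4], I[3,3]^2, I[3,5], I[5,5]^2.
μ_θ-semistable layers: μ^(1)=24; μ^(2)=17; μ^(3)=10; μ^(4)=-18; μ^(5)=-32

((0, 0, 0, 0, 3); (0, 0, 0, 2, 0); (0, 0, 4, 0, 0); (0, 1, 0, 0, 0); (4, 0, 0, 0, 0))


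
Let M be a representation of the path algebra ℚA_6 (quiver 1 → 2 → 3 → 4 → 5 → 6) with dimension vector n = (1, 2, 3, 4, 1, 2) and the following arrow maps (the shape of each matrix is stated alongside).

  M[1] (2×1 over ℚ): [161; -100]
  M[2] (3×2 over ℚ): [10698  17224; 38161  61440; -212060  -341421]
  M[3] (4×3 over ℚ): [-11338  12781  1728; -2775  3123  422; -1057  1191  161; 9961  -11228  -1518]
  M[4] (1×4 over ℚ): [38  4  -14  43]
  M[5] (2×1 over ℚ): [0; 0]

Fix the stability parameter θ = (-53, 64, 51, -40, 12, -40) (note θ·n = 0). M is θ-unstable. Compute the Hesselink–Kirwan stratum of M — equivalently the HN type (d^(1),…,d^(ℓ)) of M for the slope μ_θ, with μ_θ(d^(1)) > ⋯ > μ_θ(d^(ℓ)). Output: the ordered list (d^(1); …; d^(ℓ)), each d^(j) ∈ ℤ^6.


Barcode: M ≅ I[1,5], I[2,4], I[3,4], I[4,4], I[6,6]^2. HN layers by μ_θ (5 steps, strictly decreasing):
  μ^(1)=25; μ^(2)=87/4; μ^(3)=11/2; μ^(4)=-40; μ^(5)=-53

((0, 1, 1, 1, 0, 0); (0, 1, 1, 1, 1, 0); (0, 0, 1, 1, 0, 0); (0, 0, 0, 1, 0, 2); (1, 0, 0, 0, 0, 0))


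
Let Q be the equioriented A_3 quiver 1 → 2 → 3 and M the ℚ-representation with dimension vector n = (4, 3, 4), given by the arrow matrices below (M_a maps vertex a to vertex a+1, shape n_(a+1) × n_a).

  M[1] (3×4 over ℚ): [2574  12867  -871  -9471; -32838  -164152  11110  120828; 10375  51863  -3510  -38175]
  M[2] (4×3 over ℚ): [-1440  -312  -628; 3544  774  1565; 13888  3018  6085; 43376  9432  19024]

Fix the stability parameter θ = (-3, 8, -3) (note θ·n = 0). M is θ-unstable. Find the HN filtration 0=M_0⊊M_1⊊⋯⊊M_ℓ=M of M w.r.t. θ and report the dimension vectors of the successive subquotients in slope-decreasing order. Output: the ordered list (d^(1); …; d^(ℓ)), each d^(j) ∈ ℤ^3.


Interval decomposition of M: I[1,1], I[1,2], I[1,3]^2, I[3,3]^2.
HN type (ℓ=3): μ^(1)=8; μ^(2)=5/2; μ^(3)=-3

((0, 1, 0); (0, 2, 2); (4, 0, 2))


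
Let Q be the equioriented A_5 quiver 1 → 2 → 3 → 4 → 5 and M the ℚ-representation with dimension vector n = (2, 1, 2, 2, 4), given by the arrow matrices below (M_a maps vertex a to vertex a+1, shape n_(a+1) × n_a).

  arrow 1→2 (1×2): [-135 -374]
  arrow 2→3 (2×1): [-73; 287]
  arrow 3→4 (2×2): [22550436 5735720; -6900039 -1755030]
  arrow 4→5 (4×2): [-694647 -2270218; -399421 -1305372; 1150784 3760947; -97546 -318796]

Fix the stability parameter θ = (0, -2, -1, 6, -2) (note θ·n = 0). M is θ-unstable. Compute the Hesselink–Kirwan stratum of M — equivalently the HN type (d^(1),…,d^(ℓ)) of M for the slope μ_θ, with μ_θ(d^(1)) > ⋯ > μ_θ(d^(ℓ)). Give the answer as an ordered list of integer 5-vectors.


Via rank(M_{q-1}∘⋯∘M_p): M ≅ I[1,1], I[1,5], I[3,3], I[4,5], I[5,5]^2.
μ_θ-semistable layers: μ^(1)=2; μ^(2)=0; μ^(3)=-1; μ^(4)=-2

((0, 0, 0, 2, 2); (1, 0, 0, 0, 0); (1, 1, 2, 0, 0); (0, 0, 0, 0, 2))


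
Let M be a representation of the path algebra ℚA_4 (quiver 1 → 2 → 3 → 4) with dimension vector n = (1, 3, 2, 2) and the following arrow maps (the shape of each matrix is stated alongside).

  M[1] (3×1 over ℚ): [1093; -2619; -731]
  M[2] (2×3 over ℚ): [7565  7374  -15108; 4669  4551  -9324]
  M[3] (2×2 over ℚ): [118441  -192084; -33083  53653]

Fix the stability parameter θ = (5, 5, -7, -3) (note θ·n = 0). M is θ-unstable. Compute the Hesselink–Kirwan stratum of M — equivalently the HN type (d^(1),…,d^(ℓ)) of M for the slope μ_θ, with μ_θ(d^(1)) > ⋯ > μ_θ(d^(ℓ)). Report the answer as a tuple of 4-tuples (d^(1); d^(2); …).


Interval decomposition of M: I[1,4], I[2,2], I[2,4].
HN type (ℓ=3): μ^(1)=5; μ^(2)=0; μ^(3)=-5/3

((0, 1, 0, 0); (1, 1, 1, 1); (0, 1, 1, 1))


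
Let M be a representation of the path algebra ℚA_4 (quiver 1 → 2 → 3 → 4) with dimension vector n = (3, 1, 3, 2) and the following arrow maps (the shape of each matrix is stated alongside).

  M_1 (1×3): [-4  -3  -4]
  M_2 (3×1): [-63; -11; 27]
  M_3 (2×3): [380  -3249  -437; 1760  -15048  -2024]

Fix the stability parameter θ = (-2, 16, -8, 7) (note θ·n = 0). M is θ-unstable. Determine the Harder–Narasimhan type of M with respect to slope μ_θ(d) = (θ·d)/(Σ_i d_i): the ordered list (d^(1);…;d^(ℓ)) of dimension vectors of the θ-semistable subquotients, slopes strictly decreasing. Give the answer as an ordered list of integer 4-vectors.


Interval decomposition of M: I[1,1]^2, I[1,3], I[3,3], I[3,4], I[4,4].
HN type (ℓ=4): μ^(1)=7; μ^(2)=4; μ^(3)=-2; μ^(4)=-8

((0, 0, 0, 2); (0, 1, 1, 0); (3, 0, 0, 0); (0, 0, 2, 0))


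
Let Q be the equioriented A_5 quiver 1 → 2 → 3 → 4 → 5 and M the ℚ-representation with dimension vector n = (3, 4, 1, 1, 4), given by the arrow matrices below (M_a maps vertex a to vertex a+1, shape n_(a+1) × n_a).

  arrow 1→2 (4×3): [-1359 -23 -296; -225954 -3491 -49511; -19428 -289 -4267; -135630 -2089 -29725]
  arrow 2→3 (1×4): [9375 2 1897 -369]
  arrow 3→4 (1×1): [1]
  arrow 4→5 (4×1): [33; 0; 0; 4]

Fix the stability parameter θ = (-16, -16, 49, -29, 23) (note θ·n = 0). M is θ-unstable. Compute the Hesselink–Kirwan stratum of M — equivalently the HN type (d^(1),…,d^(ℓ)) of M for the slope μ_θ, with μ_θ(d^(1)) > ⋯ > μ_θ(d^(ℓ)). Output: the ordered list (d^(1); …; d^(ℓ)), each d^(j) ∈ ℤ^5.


Interval decomposition of M: I[1,1], I[1,2], I[1,5], I[2,2]^2, I[5,5]^3.
HN type (ℓ=3): μ^(1)=23; μ^(2)=10; μ^(3)=-16

((0, 0, 0, 0, 4); (0, 0, 1, 1, 0); (3, 4, 0, 0, 0))


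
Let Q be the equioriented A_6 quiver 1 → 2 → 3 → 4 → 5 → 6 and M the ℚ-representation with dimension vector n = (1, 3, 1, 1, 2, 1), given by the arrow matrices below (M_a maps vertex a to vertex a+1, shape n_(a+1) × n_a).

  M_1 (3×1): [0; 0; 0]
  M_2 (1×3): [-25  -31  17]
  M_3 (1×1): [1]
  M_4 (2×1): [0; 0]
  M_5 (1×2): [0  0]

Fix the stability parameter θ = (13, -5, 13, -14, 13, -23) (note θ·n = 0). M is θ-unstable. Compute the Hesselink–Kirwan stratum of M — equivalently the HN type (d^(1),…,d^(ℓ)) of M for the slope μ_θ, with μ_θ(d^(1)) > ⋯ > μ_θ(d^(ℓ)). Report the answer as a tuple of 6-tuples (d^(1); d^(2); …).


Interval decomposition of M: I[1,1], I[2,2]^2, I[2,4], I[5,5]^2, I[6,6].
HN type (ℓ=4): μ^(1)=13; μ^(2)=-1/2; μ^(3)=-5; μ^(4)=-23

((1, 0, 0, 0, 2, 0); (0, 0, 1, 1, 0, 0); (0, 3, 0, 0, 0, 0); (0, 0, 0, 0, 0, 1))
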